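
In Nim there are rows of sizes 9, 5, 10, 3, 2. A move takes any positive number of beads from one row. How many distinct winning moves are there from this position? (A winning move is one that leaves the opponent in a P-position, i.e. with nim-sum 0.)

1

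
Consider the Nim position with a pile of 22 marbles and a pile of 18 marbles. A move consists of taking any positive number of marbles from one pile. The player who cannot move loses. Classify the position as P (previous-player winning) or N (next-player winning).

N-position

Bitwise XOR of the heap sizes:
  10110  (22)
  10010  (18)
  -----
  00100  (4)
The nim-sum is 4 ≠ 0, so this is an N-position: the player to move can win.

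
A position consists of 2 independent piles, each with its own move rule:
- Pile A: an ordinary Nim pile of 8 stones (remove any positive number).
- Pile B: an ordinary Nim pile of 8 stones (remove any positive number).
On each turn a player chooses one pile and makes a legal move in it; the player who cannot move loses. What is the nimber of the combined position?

0

Pile A is a plain Nim pile of size 8, so its Grundy value is 8.
Pile B is a plain Nim pile of size 8, so its Grundy value is 8.
The value of a disjunctive sum is the nim-sum of the parts.
Combined value = 8 XOR 8 = 0.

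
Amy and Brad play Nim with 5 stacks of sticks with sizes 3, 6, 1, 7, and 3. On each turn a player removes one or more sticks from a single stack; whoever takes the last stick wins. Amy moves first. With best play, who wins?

Bitwise XOR of the heap sizes:
  011  (3)
  110  (6)
  001  (1)
  111  (7)
  011  (3)
  ---
  000  (0)
The nim-sum is 0, so this is a P-position: the player to move is in a losing position under optimal play; Amy is about to move from it and so loses — Brad wins.

Brad wins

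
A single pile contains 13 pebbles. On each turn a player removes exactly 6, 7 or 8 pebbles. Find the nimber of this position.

2

Compute g(0), g(1), … for moves {6, 7, 8}:
g(0) = mex{} = 0
g(1) = mex{} = 0
g(2) = mex{} = 0
g(3) = mex{} = 0
g(4) = mex{} = 0
g(5) = mex{} = 0
g(6) = mex{0} = 1
g(7) = mex{0} = 1
g(8) = mex{0} = 1
g(9) = mex{0} = 1
g(10) = mex{0} = 1
g(11) = mex{0} = 1
g(12) = mex{0,1} = 2
g(13) = mex{0,1} = 2
So g(13) = 2.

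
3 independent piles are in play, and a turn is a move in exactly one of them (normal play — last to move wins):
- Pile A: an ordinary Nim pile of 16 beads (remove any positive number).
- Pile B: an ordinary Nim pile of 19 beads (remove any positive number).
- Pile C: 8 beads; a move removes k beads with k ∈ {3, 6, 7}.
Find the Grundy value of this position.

Pile A is a plain Nim pile of size 16, so its Grundy value is 16.
Pile B is a plain Nim pile of size 19, so its Grundy value is 19.
Grundy values for pile C (subtraction set {3, 6, 7}):
k:     0  1  2  3  4  5  6  7  8
g(k):  0  0  0  1  1  1  2  2  2
So g(8) = 2.
The value of a disjunctive sum is the nim-sum of the parts.
Combined value = 16 XOR 19 XOR 2 = 1.

1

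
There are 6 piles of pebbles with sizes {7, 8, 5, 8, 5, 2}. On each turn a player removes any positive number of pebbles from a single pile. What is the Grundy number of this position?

5

Nim-sum: 7 ^ 8 ^ 5 ^ 8 ^ 5 ^ 2 = 5.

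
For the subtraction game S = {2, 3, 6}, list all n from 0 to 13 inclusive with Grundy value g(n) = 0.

Compute g(0), g(1), … for moves {2, 3, 6}:
g(0) = mex{} = 0
g(1) = mex{} = 0
g(2) = mex{0} = 1
g(3) = mex{0} = 1
g(4) = mex{0,1} = 2
g(5) = mex{1} = 0
g(6) = mex{0,1,2} = 3
g(7) = mex{0,2} = 1
g(8) = mex{0,1,3} = 2
g(9) = mex{1,3} = 0
g(10) = mex{1,2} = 0
g(11) = mex{0,2} = 1
g(12) = mex{0,3} = 1
g(13) = mex{0,1} = 2
The P-positions (g = 0) in 0..13 are 0, 1, 5, 9, 10.

0, 1, 5, 9, 10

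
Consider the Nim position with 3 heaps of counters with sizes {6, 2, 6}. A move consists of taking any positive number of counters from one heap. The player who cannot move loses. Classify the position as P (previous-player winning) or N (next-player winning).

N-position

In binary:
  110  (6)
  010  (2)
  110  (6)
  ---
  010  (2)
The nim-sum is 2 ≠ 0, so this is an N-position: the player to move can win.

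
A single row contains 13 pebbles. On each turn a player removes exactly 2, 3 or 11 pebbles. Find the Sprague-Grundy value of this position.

Build the Grundy sequence with g(k) = mex{g(k−s) : s ∈ {2, 3, 11}, s ≤ k}:
k:     0  1  2  3  4  5  6  7  8  9 10 11 12 13
g(k):  0  0  1  1  2  0  0  1  1  2  0  3  1  2
So g(13) = 2.

2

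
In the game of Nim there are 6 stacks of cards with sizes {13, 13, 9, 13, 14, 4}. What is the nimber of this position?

Compute the nim-sum pairwise:
13 XOR 13 = 0
0 XOR 9 = 9
9 XOR 13 = 4
4 XOR 14 = 10
10 XOR 4 = 14

14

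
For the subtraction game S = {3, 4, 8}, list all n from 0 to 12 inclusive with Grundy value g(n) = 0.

Grundy values for subtraction set {3, 4, 8}:
g(0) = mex{} = 0
g(1) = mex{} = 0
g(2) = mex{} = 0
g(3) = mex{0} = 1
g(4) = mex{0} = 1
g(5) = mex{0} = 1
g(6) = mex{0,1} = 2
g(7) = mex{1} = 0
g(8) = mex{0,1} = 2
g(9) = mex{0,1,2} = 3
g(10) = mex{0,2} = 1
g(11) = mex{0,1,2} = 3
g(12) = mex{1,2,3} = 0
The P-positions (g = 0) in 0..12 are 0, 1, 2, 7, 12.

0, 1, 2, 7, 12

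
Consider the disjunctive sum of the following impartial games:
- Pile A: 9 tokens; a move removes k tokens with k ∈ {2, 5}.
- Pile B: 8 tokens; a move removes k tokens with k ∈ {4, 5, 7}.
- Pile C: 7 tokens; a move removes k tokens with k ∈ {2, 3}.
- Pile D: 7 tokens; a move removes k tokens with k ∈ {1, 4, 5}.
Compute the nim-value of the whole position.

Build the Grundy sequence for pile A with g(k) = mex{g(k−s) : s ∈ {2, 5}, s ≤ k}:
k:     0  1  2  3  4  5  6  7  8  9
g(k):  0  0  1  1  0  2  1  0  0  1
So g(9) = 1.
For pile B, compute g(0), g(1), … with moves {4, 5, 7}:
k:     0  1  2  3  4  5  6  7  8
g(k):  0  0  0  0  1  1  1  1  2
So g(8) = 2.
Build the Grundy sequence for pile C with g(k) = mex{g(k−s) : s ∈ {2, 3}, s ≤ k}:
k:     0  1  2  3  4  5  6  7
g(k):  0  0  1  1  2  0  0  1
So g(7) = 1.
Build the Grundy sequence for pile D with g(k) = mex{g(k−s) : s ∈ {1, 4, 5}, s ≤ k}:
k:     0  1  2  3  4  5  6  7
g(k):  0  1  0  1  2  3  2  3
So g(7) = 3.
By the Sprague-Grundy theorem, the Grundy value of a sum of independent games is the XOR of the component values.
Combined value = 1 ⊕ 2 ⊕ 1 ⊕ 3 = 1.

1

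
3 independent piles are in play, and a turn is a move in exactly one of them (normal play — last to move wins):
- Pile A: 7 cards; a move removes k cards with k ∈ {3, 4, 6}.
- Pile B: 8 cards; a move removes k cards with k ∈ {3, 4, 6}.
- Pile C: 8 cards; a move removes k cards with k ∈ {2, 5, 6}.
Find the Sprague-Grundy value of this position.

Grundy values for pile A (subtraction set {3, 4, 6}):
g(0) = mex{} = 0
g(1) = mex{} = 0
g(2) = mex{} = 0
g(3) = mex{0} = 1
g(4) = mex{0} = 1
g(5) = mex{0} = 1
g(6) = mex{0,1} = 2
g(7) = mex{0,1} = 2
So g(7) = 2.
For pile B, compute g(0), g(1), … with moves {3, 4, 6}:
g(0) = mex{} = 0
g(1) = mex{} = 0
g(2) = mex{} = 0
g(3) = mex{0} = 1
g(4) = mex{0} = 1
g(5) = mex{0} = 1
g(6) = mex{0,1} = 2
g(7) = mex{0,1} = 2
g(8) = mex{0,1} = 2
So g(8) = 2.
Build the Grundy sequence for pile C with g(k) = mex{g(k−s) : s ∈ {2, 5, 6}, s ≤ k}:
g(0) = mex{} = 0
g(1) = mex{} = 0
g(2) = mex{0} = 1
g(3) = mex{0} = 1
g(4) = mex{1} = 0
g(5) = mex{0,1} = 2
g(6) = mex{0} = 1
g(7) = mex{0,1,2} = 3
g(8) = mex{1} = 0
So g(8) = 0.
The value of a disjunctive sum is the nim-sum of the parts.
Combined value = 2 ⊕ 2 ⊕ 0 = 0.

0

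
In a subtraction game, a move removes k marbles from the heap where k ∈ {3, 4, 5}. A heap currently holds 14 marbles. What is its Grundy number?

2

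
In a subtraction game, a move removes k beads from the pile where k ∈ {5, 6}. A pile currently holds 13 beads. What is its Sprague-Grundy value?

0

Grundy values for subtraction set {5, 6}:
k:     0  1  2  3  4  5  6  7  8  9 10 11 12 13
g(k):  0  0  0  0  0  1  1  1  1  1  2  0  0  0
So g(13) = 0.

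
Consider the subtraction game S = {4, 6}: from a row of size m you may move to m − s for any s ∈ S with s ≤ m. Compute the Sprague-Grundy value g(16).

Grundy values for subtraction set {4, 6}:
k:     0  1  2  3  4  5  6  7  8  9 10 11 12 13 14 15 16
g(k):  0  0  0  0  1  1  1  1  2  2  0  0  0  0  1  1  1
So g(16) = 1.

1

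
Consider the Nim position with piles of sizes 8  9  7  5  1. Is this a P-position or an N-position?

N-position

In binary:
  1000  (8)
  1001  (9)
  0111  (7)
  0101  (5)
  0001  (1)
  ----
  0010  (2)
The nim-sum is 2 ≠ 0, so this is an N-position: the player to move can win.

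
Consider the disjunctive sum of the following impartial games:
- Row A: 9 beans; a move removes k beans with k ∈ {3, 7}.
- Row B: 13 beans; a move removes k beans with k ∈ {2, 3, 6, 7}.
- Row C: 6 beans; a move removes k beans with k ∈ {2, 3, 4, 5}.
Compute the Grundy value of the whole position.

For row A, compute g(0), g(1), … with moves {3, 7}:
k:     0  1  2  3  4  5  6  7  8  9
g(k):  0  0  0  1  1  1  0  2  2  1
So g(9) = 1.
Grundy values for row B (subtraction set {2, 3, 6, 7}):
k:     0  1  2  3  4  5  6  7  8  9 10 11 12 13
g(k):  0  0  1  1  2  0  3  1  2  0  0  1  1  2
So g(13) = 2.
Build the Grundy sequence for row C with g(k) = mex{g(k−s) : s ∈ {2, 3, 4, 5}, s ≤ k}:
k:     0  1  2  3  4  5  6
g(k):  0  0  1  1  2  2  3
So g(6) = 3.
By the Sprague-Grundy theorem, the Grundy value of a sum of independent games is the XOR of the component values.
Combined value = 1 ⊕ 2 ⊕ 3 = 0.

0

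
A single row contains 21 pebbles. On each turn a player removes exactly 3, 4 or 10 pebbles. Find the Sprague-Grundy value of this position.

0

Grundy values for subtraction set {3, 4, 10}:
k:     0  1  2  3  4  5  6  7  8  9 10 11 12 13 14 15 16 17 18 19 20 21
g(k):  0  0  0  1  1  1  2  0  0  0  1  1  1  2  0  0  0  1  1  1  2  0
So g(21) = 0.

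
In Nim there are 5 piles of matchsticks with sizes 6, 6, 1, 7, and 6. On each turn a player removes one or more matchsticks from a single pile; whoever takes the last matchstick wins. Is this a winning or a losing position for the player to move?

Losing position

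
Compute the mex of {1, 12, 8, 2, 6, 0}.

The values 0, 1, 2 are all present; 3 is the first non-negative integer missing from the set.

3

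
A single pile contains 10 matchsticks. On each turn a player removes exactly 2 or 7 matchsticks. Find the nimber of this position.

Build the Grundy sequence with g(k) = mex{g(k−s) : s ∈ {2, 7}, s ≤ k}:
k:     0  1  2  3  4  5  6  7  8  9 10
g(k):  0  0  1  1  0  0  1  1  2  0  0
So g(10) = 0.

0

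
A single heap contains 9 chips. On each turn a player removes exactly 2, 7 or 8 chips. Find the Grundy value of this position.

2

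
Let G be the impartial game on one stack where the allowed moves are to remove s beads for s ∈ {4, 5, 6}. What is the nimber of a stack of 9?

2

Compute g(0), g(1), … for moves {4, 5, 6}:
g(0) = mex{} = 0
g(1) = mex{} = 0
g(2) = mex{} = 0
g(3) = mex{} = 0
g(4) = mex{0} = 1
g(5) = mex{0} = 1
g(6) = mex{0} = 1
g(7) = mex{0} = 1
g(8) = mex{0,1} = 2
g(9) = mex{0,1} = 2
So g(9) = 2.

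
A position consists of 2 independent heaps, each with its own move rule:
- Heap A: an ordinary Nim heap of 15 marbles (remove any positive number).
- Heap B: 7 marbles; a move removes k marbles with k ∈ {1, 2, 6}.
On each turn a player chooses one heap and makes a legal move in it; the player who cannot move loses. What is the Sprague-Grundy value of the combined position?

Heap A is a plain Nim heap of size 15, so its Grundy value is 15.
For heap B, compute g(0), g(1), … with moves {1, 2, 6}:
k:     0  1  2  3  4  5  6  7
g(k):  0  1  2  0  1  2  3  0
So g(7) = 0.
By the Sprague-Grundy theorem, the Grundy value of a sum of independent games is the XOR of the component values.
Combined value = 15 XOR 0 = 15.

15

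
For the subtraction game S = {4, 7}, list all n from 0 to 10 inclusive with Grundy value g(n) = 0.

Compute g(0), g(1), … for moves {4, 7}:
g(0) = mex{} = 0
g(1) = mex{} = 0
g(2) = mex{} = 0
g(3) = mex{} = 0
g(4) = mex{0} = 1
g(5) = mex{0} = 1
g(6) = mex{0} = 1
g(7) = mex{0} = 1
g(8) = mex{0,1} = 2
g(9) = mex{0,1} = 2
g(10) = mex{0,1} = 2
The P-positions (g = 0) in 0..10 are 0, 1, 2, 3.

0, 1, 2, 3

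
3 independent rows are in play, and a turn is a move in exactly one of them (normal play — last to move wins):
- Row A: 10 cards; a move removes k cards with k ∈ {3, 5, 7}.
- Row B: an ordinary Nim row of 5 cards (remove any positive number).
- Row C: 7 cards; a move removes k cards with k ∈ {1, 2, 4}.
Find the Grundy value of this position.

For row A, compute g(0), g(1), … with moves {3, 5, 7}:
k:     0  1  2  3  4  5  6  7  8  9 10
g(k):  0  0  0  1  1  1  2  2  2  3  0
So g(10) = 0.
Row B is a plain Nim row of size 5, so its Grundy value is 5.
Grundy values for row C (subtraction set {1, 2, 4}):
k:     0  1  2  3  4  5  6  7
g(k):  0  1  2  0  1  2  0  1
So g(7) = 1.
The value of a disjunctive sum is the nim-sum of the parts.
Combined value = 0 ⊕ 5 ⊕ 1 = 4.

4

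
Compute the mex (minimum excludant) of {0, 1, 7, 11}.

The values 0, 1 are all present; 2 is the first non-negative integer missing from the set.

2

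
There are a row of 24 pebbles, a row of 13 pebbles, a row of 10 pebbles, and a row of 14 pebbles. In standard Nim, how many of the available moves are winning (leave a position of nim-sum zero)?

Nim-sum: 24 XOR 13 XOR 10 XOR 14 = 17.
The overall nim-sum is X = 17. A row of size p has a winning move iff p XOR X < p (reduce it to p XOR X).
  24: 24 XOR 17 = 9 < 24 — winning move (to 9).
  13: 13 XOR 17 = 28 ≥ 13 — no move.
  10: 10 XOR 17 = 27 ≥ 10 — no move.
  14: 14 XOR 17 = 31 ≥ 14 — no move.
That gives 1 winning move.

1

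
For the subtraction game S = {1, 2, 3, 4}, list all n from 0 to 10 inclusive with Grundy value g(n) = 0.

Build the Grundy sequence with g(k) = mex{g(k−s) : s ∈ {1, 2, 3, 4}, s ≤ k}:
k:     0  1  2  3  4  5  6  7  8  9 10
g(k):  0  1  2  3  4  0  1  2  3  4  0
The P-positions (g = 0) in 0..10 are 0, 5, 10.

0, 5, 10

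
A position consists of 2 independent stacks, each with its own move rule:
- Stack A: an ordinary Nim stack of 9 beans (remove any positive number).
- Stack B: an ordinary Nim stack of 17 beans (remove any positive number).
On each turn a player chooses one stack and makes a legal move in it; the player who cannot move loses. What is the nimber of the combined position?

24

Stack A is a plain Nim stack of size 9, so its Grundy value is 9.
Stack B is a plain Nim stack of size 17, so its Grundy value is 17.
By the Sprague-Grundy theorem, the Grundy value of a sum of independent games is the XOR of the component values.
Combined value = 9 XOR 17 = 24.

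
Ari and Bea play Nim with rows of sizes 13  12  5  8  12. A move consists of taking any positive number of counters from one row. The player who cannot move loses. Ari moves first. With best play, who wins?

Bea wins

Compute the nim-sum pairwise:
13 ^ 12 = 1
1 ^ 5 = 4
4 ^ 8 = 12
12 ^ 12 = 0
The nim-sum is 0, so this is a P-position: the player to move is in a losing position under optimal play; Ari is about to move from it and so loses — Bea wins.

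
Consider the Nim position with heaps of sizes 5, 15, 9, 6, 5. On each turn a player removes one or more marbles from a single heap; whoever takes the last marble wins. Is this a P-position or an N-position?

Compute the nim-sum pairwise:
5 XOR 15 = 10
10 XOR 9 = 3
3 XOR 6 = 5
5 XOR 5 = 0
The nim-sum is 0, so this is a P-position: the player to move is in a losing position under optimal play.

P-position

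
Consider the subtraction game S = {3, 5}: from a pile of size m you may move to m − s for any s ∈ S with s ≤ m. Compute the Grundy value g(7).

Build the Grundy sequence with g(k) = mex{g(k−s) : s ∈ {3, 5}, s ≤ k}:
k:     0  1  2  3  4  5  6  7
g(k):  0  0  0  1  1  1  2  2
So g(7) = 2.

2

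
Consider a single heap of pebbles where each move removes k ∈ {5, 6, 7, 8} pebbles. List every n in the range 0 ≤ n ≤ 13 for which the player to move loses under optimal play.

0, 1, 2, 3, 4, 13

Grundy values for subtraction set {5, 6, 7, 8}:
k:     0  1  2  3  4  5  6  7  8  9 10 11 12 13
g(k):  0  0  0  0  0  1  1  1  1  1  2  2  2  0
The P-positions (g = 0) in 0..13 are 0, 1, 2, 3, 4, 13.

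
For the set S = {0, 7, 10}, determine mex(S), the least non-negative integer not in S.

1

0 is in the set but 1 is not, so the mex is 1.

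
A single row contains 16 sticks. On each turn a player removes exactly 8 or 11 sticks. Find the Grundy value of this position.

Build the Grundy sequence with g(k) = mex{g(k−s) : s ∈ {8, 11}, s ≤ k}:
k:     0  1  2  3  4  5  6  7  8  9 10 11 12 13 14 15 16
g(k):  0  0  0  0  0  0  0  0  1  1  1  1  1  1  1  1  2
So g(16) = 2.

2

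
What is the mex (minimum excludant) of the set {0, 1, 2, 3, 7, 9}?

The values 0, 1, 2, 3 are all present; 4 is the first non-negative integer missing from the set.

4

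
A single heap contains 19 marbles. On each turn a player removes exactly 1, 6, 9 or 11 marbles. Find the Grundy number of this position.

0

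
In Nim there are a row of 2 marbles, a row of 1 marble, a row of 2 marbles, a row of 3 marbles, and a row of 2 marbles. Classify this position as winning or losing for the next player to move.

Nim-sum: 2 ⊕ 1 ⊕ 2 ⊕ 3 ⊕ 2 = 0.
The nim-sum is 0, so this is a P-position: the player to move is in a losing position under optimal play.

Losing position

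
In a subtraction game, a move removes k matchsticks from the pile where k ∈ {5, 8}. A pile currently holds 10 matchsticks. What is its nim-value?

2

Grundy values for subtraction set {5, 8}:
g(0) = mex{} = 0
g(1) = mex{} = 0
g(2) = mex{} = 0
g(3) = mex{} = 0
g(4) = mex{} = 0
g(5) = mex{0} = 1
g(6) = mex{0} = 1
g(7) = mex{0} = 1
g(8) = mex{0} = 1
g(9) = mex{0} = 1
g(10) = mex{0,1} = 2
So g(10) = 2.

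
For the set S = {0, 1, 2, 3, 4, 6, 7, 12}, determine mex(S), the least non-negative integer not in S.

5

The values 0, 1, 2, 3, 4 are all present; 5 is the first non-negative integer missing from the set.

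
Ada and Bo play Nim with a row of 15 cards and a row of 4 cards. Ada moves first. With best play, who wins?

In binary:
  1111  (15)
  0100  (4)
  ----
  1011  (11)
The nim-sum is 11 ≠ 0, so this is an N-position: the player to move can win; Ada has a winning move.

Ada wins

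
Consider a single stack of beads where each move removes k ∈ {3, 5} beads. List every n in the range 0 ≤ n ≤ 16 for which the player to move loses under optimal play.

Compute g(0), g(1), … for moves {3, 5}:
k:     0  1  2  3  4  5  6  7  8  9 10 11 12 13 14 15 16
g(k):  0  0  0  1  1  1  2  2  0  0  0  1  1  1  2  2  0
The P-positions (g = 0) in 0..16 are 0, 1, 2, 8, 9, 10, 16.

0, 1, 2, 8, 9, 10, 16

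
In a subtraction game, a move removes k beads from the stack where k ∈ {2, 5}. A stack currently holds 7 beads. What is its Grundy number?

Compute g(0), g(1), … for moves {2, 5}:
k:     0  1  2  3  4  5  6  7
g(k):  0  0  1  1  0  2  1  0
So g(7) = 0.

0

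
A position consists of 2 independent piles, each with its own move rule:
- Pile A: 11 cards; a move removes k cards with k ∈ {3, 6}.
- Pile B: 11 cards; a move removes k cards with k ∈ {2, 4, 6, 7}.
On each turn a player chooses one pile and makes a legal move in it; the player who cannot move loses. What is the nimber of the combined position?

Grundy values for pile A (subtraction set {3, 6}):
k:     0  1  2  3  4  5  6  7  8  9 10 11
g(k):  0  0  0  1  1  1  2  2  2  0  0  0
So g(11) = 0.
Grundy values for pile B (subtraction set {2, 4, 6, 7}):
k:     0  1  2  3  4  5  6  7  8  9 10 11
g(k):  0  0  1  1  2  2  3  3  4  0  0  1
So g(11) = 1.
By the Sprague-Grundy theorem, the Grundy value of a sum of independent games is the XOR of the component values.
Combined value = 0 ⊕ 1 = 1.

1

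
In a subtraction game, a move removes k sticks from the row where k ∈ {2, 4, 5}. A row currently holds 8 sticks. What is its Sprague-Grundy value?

Build the Grundy sequence with g(k) = mex{g(k−s) : s ∈ {2, 4, 5}, s ≤ k}:
k:     0  1  2  3  4  5  6  7  8
g(k):  0  0  1  1  2  2  3  0  0
So g(8) = 0.

0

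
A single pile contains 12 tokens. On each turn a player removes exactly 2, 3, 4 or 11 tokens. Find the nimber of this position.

Compute g(0), g(1), … for moves {2, 3, 4, 11}:
g(0) = mex{} = 0
g(1) = mex{} = 0
g(2) = mex{0} = 1
g(3) = mex{0} = 1
g(4) = mex{0,1} = 2
g(5) = mex{0,1} = 2
g(6) = mex{1,2} = 0
g(7) = mex{1,2} = 0
g(8) = mex{0,2} = 1
g(9) = mex{0,2} = 1
g(10) = mex{0,1} = 2
g(11) = mex{0,1} = 2
g(12) = mex{0,1,2} = 3
So g(12) = 3.

3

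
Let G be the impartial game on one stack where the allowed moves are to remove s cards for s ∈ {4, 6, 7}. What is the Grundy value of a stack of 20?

2

Build the Grundy sequence with g(k) = mex{g(k−s) : s ∈ {4, 6, 7}, s ≤ k}:
k:     0  1  2  3  4  5  6  7  8  9 10 11 12 13 14 15 16 17 18 19 20
g(k):  0  0  0  0  1  1  1  1  2  2  2  0  0  0  0  1  1  1  1  2  2
So g(20) = 2.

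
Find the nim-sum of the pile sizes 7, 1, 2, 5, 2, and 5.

6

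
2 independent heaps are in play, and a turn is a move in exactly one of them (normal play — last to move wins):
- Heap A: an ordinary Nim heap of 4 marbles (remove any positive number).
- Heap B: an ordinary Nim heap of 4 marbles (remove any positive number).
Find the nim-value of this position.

0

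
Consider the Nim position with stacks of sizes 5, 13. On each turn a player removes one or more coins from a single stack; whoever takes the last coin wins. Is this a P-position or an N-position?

N-position

Nim-sum: 5 XOR 13 = 8.
The nim-sum is 8 ≠ 0, so this is an N-position: the player to move can win.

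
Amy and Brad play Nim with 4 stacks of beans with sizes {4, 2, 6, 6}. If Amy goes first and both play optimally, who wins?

Amy wins

Nim-sum: 4 XOR 2 XOR 6 XOR 6 = 6.
The nim-sum is 6 ≠ 0, so this is an N-position: the player to move can win; Amy has a winning move.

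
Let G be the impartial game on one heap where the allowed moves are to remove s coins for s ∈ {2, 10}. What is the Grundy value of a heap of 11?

1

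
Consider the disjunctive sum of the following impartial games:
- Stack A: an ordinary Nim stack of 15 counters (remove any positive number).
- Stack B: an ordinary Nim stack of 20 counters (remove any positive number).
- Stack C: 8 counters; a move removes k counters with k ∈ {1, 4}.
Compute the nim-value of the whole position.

Stack A is a plain Nim stack of size 15, so its Grundy value is 15.
Stack B is a plain Nim stack of size 20, so its Grundy value is 20.
For stack C, compute g(0), g(1), … with moves {1, 4}:
g(0) = mex{} = 0
g(1) = mex{0} = 1
g(2) = mex{1} = 0
g(3) = mex{0} = 1
g(4) = mex{0,1} = 2
g(5) = mex{1,2} = 0
g(6) = mex{0} = 1
g(7) = mex{1} = 0
g(8) = mex{0,2} = 1
So g(8) = 1.
By the Sprague-Grundy theorem, the Grundy value of a sum of independent games is the XOR of the component values.
Combined value = 15 ⊕ 20 ⊕ 1 = 26.

26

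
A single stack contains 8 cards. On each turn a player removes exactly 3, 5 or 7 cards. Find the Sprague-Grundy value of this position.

Compute g(0), g(1), … for moves {3, 5, 7}:
k:     0  1  2  3  4  5  6  7  8
g(k):  0  0  0  1  1  1  2  2  2
So g(8) = 2.

2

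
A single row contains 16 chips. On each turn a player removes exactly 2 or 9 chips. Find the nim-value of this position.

0

Grundy values for subtraction set {2, 9}:
k:     0  1  2  3  4  5  6  7  8  9 10 11 12 13 14 15 16
g(k):  0  0  1  1  0  0  1  1  0  2  1  0  0  1  1  0  0
So g(16) = 0.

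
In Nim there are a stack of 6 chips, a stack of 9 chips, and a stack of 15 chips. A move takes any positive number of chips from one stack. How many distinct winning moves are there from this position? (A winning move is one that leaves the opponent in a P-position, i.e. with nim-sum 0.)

Write each in binary and XOR column by column:
  0110  (6)
  1001  (9)
  1111  (15)
  ----
  0000  (0)
The nim-sum is already 0, so every move leaves a nonzero nim-sum — there are no winning moves.

0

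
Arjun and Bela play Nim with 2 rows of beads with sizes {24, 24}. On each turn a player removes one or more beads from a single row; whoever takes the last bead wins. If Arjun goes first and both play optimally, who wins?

Write each in binary and XOR column by column:
  11000  (24)
  11000  (24)
  -----
  00000  (0)
The nim-sum is 0, so this is a P-position: the player to move is in a losing position under optimal play; Arjun is about to move from it and so loses — Bela wins.

Bela wins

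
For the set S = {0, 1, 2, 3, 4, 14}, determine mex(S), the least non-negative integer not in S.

5

The values 0, 1, 2, 3, 4 are all present; 5 is the first non-negative integer missing from the set.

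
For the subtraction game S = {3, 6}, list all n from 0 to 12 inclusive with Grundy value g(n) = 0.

0, 1, 2, 9, 10, 11

Grundy values for subtraction set {3, 6}:
k:     0  1  2  3  4  5  6  7  8  9 10 11 12
g(k):  0  0  0  1  1  1  2  2  2  0  0  0  1
The P-positions (g = 0) in 0..12 are 0, 1, 2, 9, 10, 11.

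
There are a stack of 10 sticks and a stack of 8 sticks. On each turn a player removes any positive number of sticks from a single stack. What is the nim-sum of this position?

Bitwise XOR of the heap sizes:
  1010  (10)
  1000  (8)
  ----
  0010  (2)

2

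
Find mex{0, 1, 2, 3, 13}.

The values 0, 1, 2, 3 are all present; 4 is the first non-negative integer missing from the set.

4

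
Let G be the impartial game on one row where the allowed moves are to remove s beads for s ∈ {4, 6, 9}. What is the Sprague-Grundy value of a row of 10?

Grundy values for subtraction set {4, 6, 9}:
k:     0  1  2  3  4  5  6  7  8  9 10
g(k):  0  0  0  0  1  1  1  1  2  2  2
So g(10) = 2.

2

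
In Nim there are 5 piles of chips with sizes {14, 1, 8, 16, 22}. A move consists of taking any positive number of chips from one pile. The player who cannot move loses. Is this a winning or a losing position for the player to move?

Winning position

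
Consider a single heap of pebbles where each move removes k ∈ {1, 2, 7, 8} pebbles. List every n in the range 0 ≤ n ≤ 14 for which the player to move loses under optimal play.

Build the Grundy sequence with g(k) = mex{g(k−s) : s ∈ {1, 2, 7, 8}, s ≤ k}:
g(0) = mex{} = 0
g(1) = mex{0} = 1
g(2) = mex{0,1} = 2
g(3) = mex{1,2} = 0
g(4) = mex{0,2} = 1
g(5) = mex{0,1} = 2
g(6) = mex{1,2} = 0
g(7) = mex{0,2} = 1
g(8) = mex{0,1} = 2
g(9) = mex{1,2} = 0
g(10) = mex{0,2} = 1
g(11) = mex{0,1} = 2
g(12) = mex{1,2} = 0
g(13) = mex{0,2} = 1
g(14) = mex{0,1} = 2
The P-positions (g = 0) in 0..14 are 0, 3, 6, 9, 12.

0, 3, 6, 9, 12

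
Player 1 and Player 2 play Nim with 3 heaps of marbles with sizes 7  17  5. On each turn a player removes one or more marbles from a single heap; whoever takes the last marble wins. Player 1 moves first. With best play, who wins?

Player 1 wins

Nim-sum: 7 ^ 17 ^ 5 = 19.
The nim-sum is 19 ≠ 0, so this is an N-position: the player to move can win; Player 1 has a winning move.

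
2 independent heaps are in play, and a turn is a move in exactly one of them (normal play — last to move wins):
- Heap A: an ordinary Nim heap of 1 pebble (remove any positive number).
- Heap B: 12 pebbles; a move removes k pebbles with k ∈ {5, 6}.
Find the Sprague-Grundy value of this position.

Heap A is a plain Nim heap of size 1, so its Grundy value is 1.
Grundy values for heap B (subtraction set {5, 6}):
g(0) = mex{} = 0
g(1) = mex{} = 0
g(2) = mex{} = 0
g(3) = mex{} = 0
g(4) = mex{} = 0
g(5) = mex{0} = 1
g(6) = mex{0} = 1
g(7) = mex{0} = 1
g(8) = mex{0} = 1
g(9) = mex{0} = 1
g(10) = mex{0,1} = 2
g(11) = mex{1} = 0
g(12) = mex{1} = 0
So g(12) = 0.
The value of a disjunctive sum is the nim-sum of the parts.
Combined value = 1 XOR 0 = 1.

1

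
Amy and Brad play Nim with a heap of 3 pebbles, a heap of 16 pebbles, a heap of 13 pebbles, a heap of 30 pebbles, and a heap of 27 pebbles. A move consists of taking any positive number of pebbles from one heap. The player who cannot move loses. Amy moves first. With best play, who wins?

Compute the nim-sum pairwise:
3 XOR 16 = 19
19 XOR 13 = 30
30 XOR 30 = 0
0 XOR 27 = 27
The nim-sum is 27 ≠ 0, so this is an N-position: the player to move can win; Amy has a winning move.

Amy wins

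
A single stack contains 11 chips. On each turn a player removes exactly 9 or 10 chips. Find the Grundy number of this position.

1

Build the Grundy sequence with g(k) = mex{g(k−s) : s ∈ {9, 10}, s ≤ k}:
g(0) = mex{} = 0
g(1) = mex{} = 0
g(2) = mex{} = 0
g(3) = mex{} = 0
g(4) = mex{} = 0
g(5) = mex{} = 0
g(6) = mex{} = 0
g(7) = mex{} = 0
g(8) = mex{} = 0
g(9) = mex{0} = 1
g(10) = mex{0} = 1
g(11) = mex{0} = 1
So g(11) = 1.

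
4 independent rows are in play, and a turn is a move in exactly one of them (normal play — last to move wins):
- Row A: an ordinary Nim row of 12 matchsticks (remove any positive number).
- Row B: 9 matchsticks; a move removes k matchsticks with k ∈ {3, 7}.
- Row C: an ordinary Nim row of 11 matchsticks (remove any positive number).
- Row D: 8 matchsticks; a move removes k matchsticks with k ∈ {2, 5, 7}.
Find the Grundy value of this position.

4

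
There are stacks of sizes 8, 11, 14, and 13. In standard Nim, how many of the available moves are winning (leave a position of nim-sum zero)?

0

Bitwise XOR of the heap sizes:
  1000  (8)
  1011  (11)
  1110  (14)
  1101  (13)
  ----
  0000  (0)
The nim-sum is already 0, so every move leaves a nonzero nim-sum — there are no winning moves.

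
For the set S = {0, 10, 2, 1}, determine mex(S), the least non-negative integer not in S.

3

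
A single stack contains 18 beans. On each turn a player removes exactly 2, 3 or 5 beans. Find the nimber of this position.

2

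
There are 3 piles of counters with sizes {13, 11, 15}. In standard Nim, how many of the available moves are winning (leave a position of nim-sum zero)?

In binary:
  1101  (13)
  1011  (11)
  1111  (15)
  ----
  1001  (9)
The overall nim-sum is X = 9. A pile of size p has a winning move iff p XOR X < p (reduce it to p XOR X).
  13: 13 XOR 9 = 4 < 13 — winning move (to 4).
  11: 11 XOR 9 = 2 < 11 — winning move (to 2).
  15: 15 XOR 9 = 6 < 15 — winning move (to 6).
That gives 3 winning moves.

3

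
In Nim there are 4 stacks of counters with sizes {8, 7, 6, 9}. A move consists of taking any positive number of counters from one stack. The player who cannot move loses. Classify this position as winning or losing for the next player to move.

Bitwise XOR of the heap sizes:
  1000  (8)
  0111  (7)
  0110  (6)
  1001  (9)
  ----
  0000  (0)
The nim-sum is 0, so this is a P-position: the player to move is in a losing position under optimal play.

Losing position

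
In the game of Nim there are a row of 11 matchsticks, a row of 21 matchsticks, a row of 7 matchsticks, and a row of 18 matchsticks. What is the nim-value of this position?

11

Bitwise XOR of the heap sizes:
  01011  (11)
  10101  (21)
  00111  (7)
  10010  (18)
  -----
  01011  (11)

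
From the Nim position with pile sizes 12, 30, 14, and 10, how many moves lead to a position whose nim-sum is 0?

1

In binary:
  01100  (12)
  11110  (30)
  01110  (14)
  01010  (10)
  -----
  10110  (22)
The overall nim-sum is X = 22. A pile of size p has a winning move iff p XOR X < p (reduce it to p XOR X).
  12: 12 XOR 22 = 26 ≥ 12 — no move.
  30: 30 XOR 22 = 8 < 30 — winning move (to 8).
  14: 14 XOR 22 = 24 ≥ 14 — no move.
  10: 10 XOR 22 = 28 ≥ 10 — no move.
That gives 1 winning move.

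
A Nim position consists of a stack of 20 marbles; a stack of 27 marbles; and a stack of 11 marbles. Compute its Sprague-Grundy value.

4

Nim-sum: 20 ^ 27 ^ 11 = 4.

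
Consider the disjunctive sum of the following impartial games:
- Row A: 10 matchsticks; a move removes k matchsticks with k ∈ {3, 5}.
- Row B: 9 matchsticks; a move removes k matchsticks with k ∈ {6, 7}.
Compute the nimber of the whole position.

1

For row A, compute g(0), g(1), … with moves {3, 5}:
g(0) = mex{} = 0
g(1) = mex{} = 0
g(2) = mex{} = 0
g(3) = mex{0} = 1
g(4) = mex{0} = 1
g(5) = mex{0} = 1
g(6) = mex{0,1} = 2
g(7) = mex{0,1} = 2
g(8) = mex{1} = 0
g(9) = mex{1,2} = 0
g(10) = mex{1,2} = 0
So g(10) = 0.
Grundy values for row B (subtraction set {6, 7}):
k:     0  1  2  3  4  5  6  7  8  9
g(k):  0  0  0  0  0  0  1  1  1  1
So g(9) = 1.
The value of a disjunctive sum is the nim-sum of the parts.
Combined value = 0 XOR 1 = 1.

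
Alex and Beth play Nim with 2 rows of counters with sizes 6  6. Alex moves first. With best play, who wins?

Compute the nim-sum pairwise:
6 XOR 6 = 0
The nim-sum is 0, so this is a P-position: the player to move is in a losing position under optimal play; Alex is about to move from it and so loses — Beth wins.

Beth wins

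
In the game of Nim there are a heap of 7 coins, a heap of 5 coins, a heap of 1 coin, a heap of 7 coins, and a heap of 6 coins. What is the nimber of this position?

Compute the nim-sum pairwise:
7 ⊕ 5 = 2
2 ⊕ 1 = 3
3 ⊕ 7 = 4
4 ⊕ 6 = 2

2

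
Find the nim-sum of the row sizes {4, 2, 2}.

In binary:
  100  (4)
  010  (2)
  010  (2)
  ---
  100  (4)

4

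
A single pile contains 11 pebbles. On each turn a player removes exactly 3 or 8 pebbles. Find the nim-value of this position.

0

Grundy values for subtraction set {3, 8}:
k:     0  1  2  3  4  5  6  7  8  9 10 11
g(k):  0  0  0  1  1  1  0  0  2  1  1  0
So g(11) = 0.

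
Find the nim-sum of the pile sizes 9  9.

Nim-sum: 9 ^ 9 = 0.

0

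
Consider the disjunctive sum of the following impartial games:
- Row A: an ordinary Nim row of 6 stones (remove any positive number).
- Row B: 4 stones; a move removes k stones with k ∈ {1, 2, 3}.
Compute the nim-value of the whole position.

Row A is a plain Nim row of size 6, so its Grundy value is 6.
Grundy values for row B (subtraction set {1, 2, 3}):
k:     0  1  2  3  4
g(k):  0  1  2  3  0
So g(4) = 0.
By the Sprague-Grundy theorem, the Grundy value of a sum of independent games is the XOR of the component values.
Combined value = 6 ⊕ 0 = 6.

6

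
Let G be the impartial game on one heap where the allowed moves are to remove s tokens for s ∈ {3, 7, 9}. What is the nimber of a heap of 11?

3

Grundy values for subtraction set {3, 7, 9}:
g(0) = mex{} = 0
g(1) = mex{} = 0
g(2) = mex{} = 0
g(3) = mex{0} = 1
g(4) = mex{0} = 1
g(5) = mex{0} = 1
g(6) = mex{1} = 0
g(7) = mex{0,1} = 2
g(8) = mex{0,1} = 2
g(9) = mex{0} = 1
g(10) = mex{0,1,2} = 3
g(11) = mex{0,1,2} = 3
So g(11) = 3.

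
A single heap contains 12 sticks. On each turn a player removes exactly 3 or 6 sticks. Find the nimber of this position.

Compute g(0), g(1), … for moves {3, 6}:
k:     0  1  2  3  4  5  6  7  8  9 10 11 12
g(k):  0  0  0  1  1  1  2  2  2  0  0  0  1
So g(12) = 1.

1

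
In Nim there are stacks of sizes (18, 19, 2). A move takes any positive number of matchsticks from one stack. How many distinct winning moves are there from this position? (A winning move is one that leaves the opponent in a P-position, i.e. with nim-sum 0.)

Nim-sum: 18 XOR 19 XOR 2 = 3.
The overall nim-sum is X = 3. A stack of size p has a winning move iff p XOR X < p (reduce it to p XOR X).
  18: 18 XOR 3 = 17 < 18 — winning move (to 17).
  19: 19 XOR 3 = 16 < 19 — winning move (to 16).
  2: 2 XOR 3 = 1 < 2 — winning move (to 1).
That gives 3 winning moves.

3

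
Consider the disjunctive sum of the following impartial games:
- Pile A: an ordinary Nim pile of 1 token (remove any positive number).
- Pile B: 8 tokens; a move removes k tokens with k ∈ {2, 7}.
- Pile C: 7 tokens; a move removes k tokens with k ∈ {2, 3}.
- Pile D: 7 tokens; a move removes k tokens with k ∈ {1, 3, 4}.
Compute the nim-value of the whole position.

Pile A is a plain Nim pile of size 1, so its Grundy value is 1.
Build the Grundy sequence for pile B with g(k) = mex{g(k−s) : s ∈ {2, 7}, s ≤ k}:
k:     0  1  2  3  4  5  6  7  8
g(k):  0  0  1  1  0  0  1  1  2
So g(8) = 2.
Grundy values for pile C (subtraction set {2, 3}):
k:     0  1  2  3  4  5  6  7
g(k):  0  0  1  1  2  0  0  1
So g(7) = 1.
Build the Grundy sequence for pile D with g(k) = mex{g(k−s) : s ∈ {1, 3, 4}, s ≤ k}:
g(0) = mex{} = 0
g(1) = mex{0} = 1
g(2) = mex{1} = 0
g(3) = mex{0} = 1
g(4) = mex{0,1} = 2
g(5) = mex{0,1,2} = 3
g(6) = mex{0,1,3} = 2
g(7) = mex{1,2} = 0
So g(7) = 0.
The value of a disjunctive sum is the nim-sum of the parts.
Combined value = 1 ⊕ 2 ⊕ 1 ⊕ 0 = 2.

2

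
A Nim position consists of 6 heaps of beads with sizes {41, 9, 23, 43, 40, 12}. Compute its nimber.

56

Nim-sum: 41 ⊕ 9 ⊕ 23 ⊕ 43 ⊕ 40 ⊕ 12 = 56.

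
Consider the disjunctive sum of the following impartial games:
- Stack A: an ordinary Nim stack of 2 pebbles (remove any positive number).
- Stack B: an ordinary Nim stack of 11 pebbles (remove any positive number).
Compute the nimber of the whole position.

9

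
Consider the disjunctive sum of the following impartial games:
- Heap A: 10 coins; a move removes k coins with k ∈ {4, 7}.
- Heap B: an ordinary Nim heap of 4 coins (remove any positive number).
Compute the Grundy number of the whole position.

Build the Grundy sequence for heap A with g(k) = mex{g(k−s) : s ∈ {4, 7}, s ≤ k}:
g(0) = mex{} = 0
g(1) = mex{} = 0
g(2) = mex{} = 0
g(3) = mex{} = 0
g(4) = mex{0} = 1
g(5) = mex{0} = 1
g(6) = mex{0} = 1
g(7) = mex{0} = 1
g(8) = mex{0,1} = 2
g(9) = mex{0,1} = 2
g(10) = mex{0,1} = 2
So g(10) = 2.
Heap B is a plain Nim heap of size 4, so its Grundy value is 4.
The value of a disjunctive sum is the nim-sum of the parts.
Combined value = 2 ⊕ 4 = 6.

6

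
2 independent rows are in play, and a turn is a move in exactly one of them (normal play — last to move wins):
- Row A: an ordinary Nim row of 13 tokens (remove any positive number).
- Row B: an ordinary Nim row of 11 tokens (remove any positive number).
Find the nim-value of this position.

Row A is a plain Nim row of size 13, so its Grundy value is 13.
Row B is a plain Nim row of size 11, so its Grundy value is 11.
The value of a disjunctive sum is the nim-sum of the parts.
Combined value = 13 XOR 11 = 6.

6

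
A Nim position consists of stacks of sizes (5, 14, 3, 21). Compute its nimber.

29

Write each in binary and XOR column by column:
  00101  (5)
  01110  (14)
  00011  (3)
  10101  (21)
  -----
  11101  (29)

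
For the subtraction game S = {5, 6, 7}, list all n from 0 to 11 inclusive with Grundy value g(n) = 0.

0, 1, 2, 3, 4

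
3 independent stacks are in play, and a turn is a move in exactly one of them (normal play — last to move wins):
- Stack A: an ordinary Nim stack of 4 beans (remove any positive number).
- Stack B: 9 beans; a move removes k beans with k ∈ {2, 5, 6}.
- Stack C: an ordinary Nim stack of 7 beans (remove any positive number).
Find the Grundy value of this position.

1

Stack A is a plain Nim stack of size 4, so its Grundy value is 4.
Grundy values for stack B (subtraction set {2, 5, 6}):
k:     0  1  2  3  4  5  6  7  8  9
g(k):  0  0  1  1  0  2  1  3  0  2
So g(9) = 2.
Stack C is a plain Nim stack of size 7, so its Grundy value is 7.
The value of a disjunctive sum is the nim-sum of the parts.
Combined value = 4 XOR 2 XOR 7 = 1.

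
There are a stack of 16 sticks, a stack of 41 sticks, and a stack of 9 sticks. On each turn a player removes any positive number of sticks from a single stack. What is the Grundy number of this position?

48

Nim-sum: 16 XOR 41 XOR 9 = 48.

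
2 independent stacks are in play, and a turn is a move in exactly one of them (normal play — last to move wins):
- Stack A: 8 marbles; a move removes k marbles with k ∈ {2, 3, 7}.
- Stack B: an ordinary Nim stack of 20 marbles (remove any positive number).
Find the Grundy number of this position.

Build the Grundy sequence for stack A with g(k) = mex{g(k−s) : s ∈ {2, 3, 7}, s ≤ k}:
k:     0  1  2  3  4  5  6  7  8
g(k):  0  0  1  1  2  0  0  1  1
So g(8) = 1.
Stack B is a plain Nim stack of size 20, so its Grundy value is 20.
The value of a disjunctive sum is the nim-sum of the parts.
Combined value = 1 ⊕ 20 = 21.

21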